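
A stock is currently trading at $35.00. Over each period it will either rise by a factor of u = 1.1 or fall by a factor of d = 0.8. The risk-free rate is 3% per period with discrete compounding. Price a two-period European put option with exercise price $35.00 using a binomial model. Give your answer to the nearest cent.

$2.06

Risk-neutral probability p = (1 + 0.03 − 0.8)/(1.1 − 0.8) = 0.2300/0.3000 = 0.7667
Terminal stock prices: S_uu = 42.35, S_ud = 30.8, S_dd = 22.4
Terminal payoffs (K − S): max(-7.35, 0) = 0, max(4.2, 0) = 4.2, max(12.6, 0) = 12.6
Node u (S = 38.5): V_u = 1/1.03·[0.7667·0.0000 + 0.2333·4.2000] = 0.9515
Node d (S = 28): V_d = 1/1.03·[0.7667·4.2000 + 0.2333·12.6000] = 5.9806
Node 0 (S = 35): V_0 = 1/1.03·[0.7667·0.9515 + 0.2333·5.9806] = 2.0630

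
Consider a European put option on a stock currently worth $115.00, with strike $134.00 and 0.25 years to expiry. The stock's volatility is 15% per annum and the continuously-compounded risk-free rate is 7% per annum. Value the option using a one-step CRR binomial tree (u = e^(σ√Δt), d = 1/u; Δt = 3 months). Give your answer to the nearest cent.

CRR parameters: u = e^(σ√Δt) = e^(0.15·√0.25) = 1.0779, d = 1/u = 0.9277
Per-period rate: rΔt = 0.07·0.25 = 0.0175, so R = e^0.0175 = 1.0177
Risk-neutral probability p = (e^0.0175 − 0.9277)/(1.0779 − 0.9277) = 0.0899/0.1501 = 0.5988
Terminal stock prices: S_u = 124, S_d = 106.7
Terminal payoffs (K − S): max(10.04, 0) = 10.04, max(27.31, 0) = 27.31
Node 0 (S = 115): V_0 = e^(−0.0175)·[0.5988·10.0433 + 0.4012·27.3095] = 16.6754

$16.68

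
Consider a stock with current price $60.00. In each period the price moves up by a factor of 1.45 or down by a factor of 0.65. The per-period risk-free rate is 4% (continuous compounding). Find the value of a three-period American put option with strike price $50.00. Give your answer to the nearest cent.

$8.96

Risk-neutral probability p = (e^0.04 − 0.65)/(1.45 − 0.65) = 0.3908/0.8000 = 0.4885
Terminal stock prices: S_uuu = 182.9, S_uud = 82, S_udd = 36.76, S_ddd = 16.48
Terminal payoffs (K − S): max(-132.9, 0) = 0, max(-32, 0) = 0, max(13.24, 0) = 13.24, max(33.52, 0) = 33.52
Node uu (S = 126.2): continuation = e^(−0.04)·[0.4885·0.0000 + 0.5115·0.0000] = 0.0000; exercise value = 0.0000 ≤ continuation, so V_uu = 0.0000
Node ud (S = 56.55): continuation = e^(−0.04)·[0.4885·0.0000 + 0.5115·13.2425] = 6.5078; exercise value = 0.0000 ≤ continuation, so V_ud = 6.5078
Node dd (S = 25.35): continuation = e^(−0.04)·[0.4885·13.2425 + 0.5115·33.5225] = 22.6895; exercise value = 24.6500 > continuation, so V_dd = 24.6500 (exercise)
Node u (S = 87): continuation = e^(−0.04)·[0.4885·0.0000 + 0.5115·6.5078] = 3.1981; exercise value = 0.0000 ≤ continuation, so V_u = 3.1981
Node d (S = 39): continuation = e^(−0.04)·[0.4885·6.5078 + 0.5115·24.6500] = 15.1682; exercise value = 11.0000 ≤ continuation, so V_d = 15.1682
Node 0 (S = 60): continuation = e^(−0.04)·[0.4885·3.1981 + 0.5115·15.1682] = 8.9552; exercise value = 0.0000 ≤ continuation, so V_0 = 8.9552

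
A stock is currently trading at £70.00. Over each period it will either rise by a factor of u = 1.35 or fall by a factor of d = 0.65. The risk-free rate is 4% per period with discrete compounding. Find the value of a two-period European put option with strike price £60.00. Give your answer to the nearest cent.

Risk-neutral probability p = (1 + 0.04 − 0.65)/(1.35 − 0.65) = 0.3900/0.7000 = 0.5571
Terminal stock prices: S_uu = 127.6, S_ud = 61.43, S_dd = 29.58
Terminal payoffs (K − S): max(-67.58, 0) = 0, max(-1.425, 0) = 0, max(30.42, 0) = 30.42
Node u (S = 94.5): V_u = 1/1.04·[0.5571·0.0000 + 0.4429·0.0000] = 0.0000
Node d (S = 45.5): V_d = 1/1.04·[0.5571·0.0000 + 0.4429·30.4250] = 12.9557
Node 0 (S = 70): V_0 = 1/1.04·[0.5571·0.0000 + 0.4429·12.9557] = 5.5169

£5.52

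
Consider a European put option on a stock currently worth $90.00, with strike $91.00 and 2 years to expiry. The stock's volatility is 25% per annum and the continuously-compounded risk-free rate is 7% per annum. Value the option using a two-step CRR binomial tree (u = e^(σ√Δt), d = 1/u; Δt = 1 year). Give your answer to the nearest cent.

$5.97

CRR parameters: u = e^(σ√Δt) = e^(0.25·√1) = 1.2840, d = 1/u = 0.7788
Per-period rate: rΔt = 0.07·1 = 0.07, so R = e^0.07 = 1.0725
Risk-neutral probability p = (e^0.07 − 0.7788)/(1.2840 − 0.7788) = 0.2937/0.5052 = 0.5813
Terminal stock prices: S_uu = 148.4, S_ud = 90, S_dd = 54.59
Terminal payoffs (K − S): max(-57.38, 0) = 0, max(1, 0) = 1, max(36.41, 0) = 36.41
Node u (S = 115.6): V_u = e^(−0.07)·[0.5813·0.0000 + 0.4187·1.0000] = 0.3904
Node d (S = 70.09): V_d = e^(−0.07)·[0.5813·1.0000 + 0.4187·36.4122] = 14.7558
Node 0 (S = 90): V_0 = e^(−0.07)·[0.5813·0.3904 + 0.4187·14.7558] = 5.9716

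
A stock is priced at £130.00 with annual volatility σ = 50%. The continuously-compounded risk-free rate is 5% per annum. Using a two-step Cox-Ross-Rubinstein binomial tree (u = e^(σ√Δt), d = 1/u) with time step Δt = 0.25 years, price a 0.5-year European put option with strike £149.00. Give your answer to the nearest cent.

£28.96

CRR parameters: u = e^(σ√Δt) = e^(0.5·√0.25) = 1.2840, d = 1/u = 0.7788
Per-period rate: rΔt = 0.05·0.25 = 0.0125, so R = e^0.0125 = 1.0126
Risk-neutral probability p = (e^0.0125 − 0.7788)/(1.2840 − 0.7788) = 0.2338/0.5052 = 0.4627
Terminal stock prices: S_uu = 214.3, S_ud = 130, S_dd = 78.85
Terminal payoffs (K − S): max(-65.33, 0) = 0, max(19, 0) = 19, max(70.15, 0) = 70.15
Node u (S = 166.9): V_u = e^(−0.0125)·[0.4627·0.0000 + 0.5373·19.0000] = 10.0815
Node d (S = 101.2): V_d = e^(−0.0125)·[0.4627·19.0000 + 0.5373·70.1510] = 45.9050
Node 0 (S = 130): V_0 = e^(−0.0125)·[0.4627·10.0815 + 0.5373·45.9050] = 28.9644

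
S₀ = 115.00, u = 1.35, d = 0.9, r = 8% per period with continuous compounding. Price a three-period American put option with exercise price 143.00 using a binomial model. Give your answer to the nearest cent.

28.00

Risk-neutral probability p = (e^0.08 − 0.9)/(1.35 − 0.9) = 0.1833/0.4500 = 0.4073
Terminal stock prices: S_uuu = 282.9, S_uud = 188.6, S_udd = 125.8, S_ddd = 83.84
Terminal payoffs (K − S): max(-139.9, 0) = 0, max(-45.63, 0) = 0, max(17.25, 0) = 17.25, max(59.16, 0) = 59.16
Node uu (S = 209.6): continuation = e^(−0.08)·[0.4073·0.0000 + 0.5927·0.0000] = 0.0000; exercise value = 0.0000 ≤ continuation, so V_uu = 0.0000
Node ud (S = 139.7): continuation = e^(−0.08)·[0.4073·0.0000 + 0.5927·17.2475] = 9.4366; exercise value = 3.2750 ≤ continuation, so V_ud = 9.4366
Node dd (S = 93.15): continuation = e^(−0.08)·[0.4073·17.2475 + 0.5927·59.1650] = 38.8556; exercise value = 49.8500 > continuation, so V_dd = 49.8500 (exercise)
Node u (S = 155.2): continuation = e^(−0.08)·[0.4073·0.0000 + 0.5927·9.4366] = 5.1630; exercise value = 0.0000 ≤ continuation, so V_u = 5.1630
Node d (S = 103.5): continuation = e^(−0.08)·[0.4073·9.4366 + 0.5927·49.8500] = 30.8223; exercise value = 39.5000 > continuation, so V_d = 39.5000 (exercise)
Node 0 (S = 115): continuation = e^(−0.08)·[0.4073·5.1630 + 0.5927·39.5000] = 23.5527; exercise value = 28.0000 > continuation, so V_0 = 28.0000 (exercise)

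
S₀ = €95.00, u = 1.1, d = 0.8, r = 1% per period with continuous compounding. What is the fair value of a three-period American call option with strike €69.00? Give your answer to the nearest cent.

Risk-neutral probability p = (e^0.01 − 0.8)/(1.1 − 0.8) = 0.2101/0.3000 = 0.7002
Terminal stock prices: S_uuu = 126.4, S_uud = 91.96, S_udd = 66.88, S_ddd = 48.64
Terminal payoffs (S − K): max(57.45, 0) = 57.45, max(22.96, 0) = 22.96, max(-2.12, 0) = 0, max(-20.36, 0) = 0
Node uu (S = 115): continuation = e^(−0.01)·[0.7002·57.4450 + 0.2998·22.9600] = 46.6366; exercise value = 45.9500 ≤ continuation, so V_uu = 46.6366
Node ud (S = 83.6): continuation = e^(−0.01)·[0.7002·22.9600 + 0.2998·0.0000] = 15.9159; exercise value = 14.6000 ≤ continuation, so V_ud = 15.9159
Node dd (S = 60.8): continuation = e^(−0.01)·[0.7002·0.0000 + 0.2998·0.0000] = 0.0000; exercise value = 0.0000 ≤ continuation, so V_dd = 0.0000
Node u (S = 104.5): continuation = e^(−0.01)·[0.7002·46.6366 + 0.2998·15.9159] = 37.0531; exercise value = 35.5000 ≤ continuation, so V_u = 37.0531
Node d (S = 76): continuation = e^(−0.01)·[0.7002·15.9159 + 0.2998·0.0000] = 11.0329; exercise value = 7.0000 ≤ continuation, so V_d = 11.0329
Node 0 (S = 95): continuation = e^(−0.01)·[0.7002·37.0531 + 0.2998·11.0329] = 28.9603; exercise value = 26.0000 ≤ continuation, so V_0 = 28.9603

€28.96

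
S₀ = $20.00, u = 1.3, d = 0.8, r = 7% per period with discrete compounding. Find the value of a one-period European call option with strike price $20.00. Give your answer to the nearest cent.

$3.03

Risk-neutral probability p = (1 + 0.07 − 0.8)/(1.3 − 0.8) = 0.2700/0.5000 = 0.5400
Terminal stock prices: S_u = 26, S_d = 16
Terminal payoffs (S − K): max(6, 0) = 6, max(-4, 0) = 0
Node 0 (S = 20): V_0 = 1/1.07·[0.5400·6.0000 + 0.4600·0.0000] = 3.0280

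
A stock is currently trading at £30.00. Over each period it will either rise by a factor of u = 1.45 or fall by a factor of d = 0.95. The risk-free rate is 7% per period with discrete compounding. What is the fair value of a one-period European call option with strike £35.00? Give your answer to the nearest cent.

£1.91

Risk-neutral probability p = (1 + 0.07 − 0.95)/(1.45 − 0.95) = 0.1200/0.5000 = 0.2400
Terminal stock prices: S_u = 43.5, S_d = 28.5
Terminal payoffs (S − K): max(8.5, 0) = 8.5, max(-6.5, 0) = 0
Node 0 (S = 30): V_0 = 1/1.07·[0.2400·8.5000 + 0.7600·0.0000] = 1.9065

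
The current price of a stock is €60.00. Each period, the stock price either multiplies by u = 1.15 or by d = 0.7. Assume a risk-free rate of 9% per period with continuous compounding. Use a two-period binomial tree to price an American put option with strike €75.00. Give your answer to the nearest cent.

€15.00

Risk-neutral probability p = (e^0.09 − 0.7)/(1.15 − 0.7) = 0.3942/0.4500 = 0.8759
Terminal stock prices: S_uu = 79.35, S_ud = 48.3, S_dd = 29.4
Terminal payoffs (K − S): max(-4.35, 0) = 0, max(26.7, 0) = 26.7, max(45.6, 0) = 45.6
Node u (S = 69): continuation = e^(−0.09)·[0.8759·0.0000 + 0.1241·26.7000] = 3.0272; exercise value = 6.0000 > continuation, so V_u = 6.0000 (exercise)
Node d (S = 42): continuation = e^(−0.09)·[0.8759·26.7000 + 0.1241·45.6000] = 26.5448; exercise value = 33.0000 > continuation, so V_d = 33.0000 (exercise)
Node 0 (S = 60): continuation = e^(−0.09)·[0.8759·6.0000 + 0.1241·33.0000] = 8.5448; exercise value = 15.0000 > continuation, so V_0 = 15.0000 (exercise)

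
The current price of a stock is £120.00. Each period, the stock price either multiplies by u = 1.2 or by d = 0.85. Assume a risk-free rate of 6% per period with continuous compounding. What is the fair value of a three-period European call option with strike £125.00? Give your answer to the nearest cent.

£23.18

Risk-neutral probability p = (e^0.06 − 0.85)/(1.2 − 0.85) = 0.2118/0.3500 = 0.6052
Terminal stock prices: S_uuu = 207.4, S_uud = 146.9, S_udd = 104, S_ddd = 73.69
Terminal payoffs (S − K): max(82.36, 0) = 82.36, max(21.88, 0) = 21.88, max(-20.96, 0) = 0, max(-51.31, 0) = 0
Node uu (S = 172.8): V_uu = e^(−0.06)·[0.6052·82.3600 + 0.3948·21.8800] = 55.0794
Node ud (S = 122.4): V_ud = e^(−0.06)·[0.6052·21.8800 + 0.3948·0.0000] = 12.4716
Node dd (S = 86.7): V_dd = e^(−0.06)·[0.6052·0.0000 + 0.3948·0.0000] = 0.0000
Node u (S = 144): V_u = e^(−0.06)·[0.6052·55.0794 + 0.3948·12.4716] = 36.0318
Node d (S = 102): V_d = e^(−0.06)·[0.6052·12.4716 + 0.3948·0.0000] = 7.1088
Node 0 (S = 120): V_0 = e^(−0.06)·[0.6052·36.0318 + 0.3948·7.1088] = 23.1809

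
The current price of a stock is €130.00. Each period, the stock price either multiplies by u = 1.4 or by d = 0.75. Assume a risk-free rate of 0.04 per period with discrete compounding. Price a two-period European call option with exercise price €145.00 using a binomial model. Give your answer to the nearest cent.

€20.21

Risk-neutral probability p = (1 + 0.04 − 0.75)/(1.4 − 0.75) = 0.2900/0.6500 = 0.4462
Terminal stock prices: S_uu = 254.8, S_ud = 136.5, S_dd = 73.12
Terminal payoffs (S − K): max(109.8, 0) = 109.8, max(-8.5, 0) = 0, max(-71.88, 0) = 0
Node u (S = 182): V_u = 1/1.04·[0.4462·109.8000 + 0.5538·0.0000] = 47.1036
Node d (S = 97.5): V_d = 1/1.04·[0.4462·0.0000 + 0.5538·0.0000] = 0.0000
Node 0 (S = 130): V_0 = 1/1.04·[0.4462·47.1036 + 0.5538·0.0000] = 20.2071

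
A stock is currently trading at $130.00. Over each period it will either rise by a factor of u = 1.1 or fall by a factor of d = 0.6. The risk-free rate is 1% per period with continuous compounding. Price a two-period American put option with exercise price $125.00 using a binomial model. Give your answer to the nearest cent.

Risk-neutral probability p = (e^0.01 − 0.6)/(1.1 − 0.6) = 0.4101/0.5000 = 0.8201
Terminal stock prices: S_uu = 157.3, S_ud = 85.8, S_dd = 46.8
Terminal payoffs (K − S): max(-32.3, 0) = 0, max(39.2, 0) = 39.2, max(78.2, 0) = 78.2
Node u (S = 143): continuation = e^(−0.01)·[0.8201·0.0000 + 0.1799·39.2000] = 6.9819; exercise value = 0.0000 ≤ continuation, so V_u = 6.9819
Node d (S = 78): continuation = e^(−0.01)·[0.8201·39.2000 + 0.1799·78.2000] = 45.7562; exercise value = 47.0000 > continuation, so V_d = 47.0000 (exercise)
Node 0 (S = 130): continuation = e^(−0.01)·[0.8201·6.9819 + 0.1799·47.0000] = 14.0400; exercise value = 0.0000 ≤ continuation, so V_0 = 14.0400

$14.04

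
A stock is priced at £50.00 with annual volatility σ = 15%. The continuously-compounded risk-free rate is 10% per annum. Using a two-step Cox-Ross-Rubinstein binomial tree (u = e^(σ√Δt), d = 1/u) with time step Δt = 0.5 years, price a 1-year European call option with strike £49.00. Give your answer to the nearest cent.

CRR parameters: u = e^(σ√Δt) = e^(0.15·√0.5) = 1.1119, d = 1/u = 0.8994
Per-period rate: rΔt = 0.1·0.5 = 0.05, so R = e^0.05 = 1.0513
Risk-neutral probability p = (e^0.05 − 0.8994)/(1.1119 − 0.8994) = 0.1519/0.2125 = 0.7148
Terminal stock prices: S_uu = 61.82, S_ud = 50, S_dd = 40.44
Terminal payoffs (S − K): max(12.82, 0) = 12.82, max(1, 0) = 1, max(-8.557, 0) = 0
Node u (S = 55.59): V_u = e^(−0.05)·[0.7148·12.8156 + 0.2852·1.0000] = 8.9845
Node d (S = 44.97): V_d = e^(−0.05)·[0.7148·1.0000 + 0.2852·0.0000] = 0.6799
Node 0 (S = 50): V_0 = e^(−0.05)·[0.7148·8.9845 + 0.2852·0.6799] = 6.2930

£6.29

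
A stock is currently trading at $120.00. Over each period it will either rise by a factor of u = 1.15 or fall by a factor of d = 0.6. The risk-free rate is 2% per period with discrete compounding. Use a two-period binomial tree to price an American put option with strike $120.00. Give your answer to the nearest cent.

Risk-neutral probability p = (1 + 0.02 − 0.6)/(1.15 − 0.6) = 0.4200/0.5500 = 0.7636
Terminal stock prices: S_uu = 158.7, S_ud = 82.8, S_dd = 43.2
Terminal payoffs (K − S): max(-38.7, 0) = 0, max(37.2, 0) = 37.2, max(76.8, 0) = 76.8
Node u (S = 138): continuation = 1/1.02·[0.7636·0.0000 + 0.2364·37.2000] = 8.6203; exercise value = 0.0000 ≤ continuation, so V_u = 8.6203
Node d (S = 72): continuation = 1/1.02·[0.7636·37.2000 + 0.2364·76.8000] = 45.6471; exercise value = 48.0000 > continuation, so V_d = 48.0000 (exercise)
Node 0 (S = 120): continuation = 1/1.02·[0.7636·8.6203 + 0.2364·48.0000] = 17.5767; exercise value = 0.0000 ≤ continuation, so V_0 = 17.5767

$17.58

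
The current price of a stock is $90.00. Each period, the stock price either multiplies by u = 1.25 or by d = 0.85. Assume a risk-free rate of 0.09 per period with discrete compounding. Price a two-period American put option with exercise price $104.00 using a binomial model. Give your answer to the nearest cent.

Risk-neutral probability p = (1 + 0.09 − 0.85)/(1.25 − 0.85) = 0.2400/0.4000 = 0.6000
Terminal stock prices: S_uu = 140.6, S_ud = 95.62, S_dd = 65.02
Terminal payoffs (K − S): max(-36.62, 0) = 0, max(8.375, 0) = 8.375, max(38.98, 0) = 38.98
Node u (S = 112.5): continuation = 1/1.09·[0.6000·0.0000 + 0.4000·8.3750] = 3.0734; exercise value = 0.0000 ≤ continuation, so V_u = 3.0734
Node d (S = 76.5): continuation = 1/1.09·[0.6000·8.3750 + 0.4000·38.9750] = 18.9128; exercise value = 27.5000 > continuation, so V_d = 27.5000 (exercise)
Node 0 (S = 90): continuation = 1/1.09·[0.6000·3.0734 + 0.4000·27.5000] = 11.7835; exercise value = 14.0000 > continuation, so V_0 = 14.0000 (exercise)

$14.00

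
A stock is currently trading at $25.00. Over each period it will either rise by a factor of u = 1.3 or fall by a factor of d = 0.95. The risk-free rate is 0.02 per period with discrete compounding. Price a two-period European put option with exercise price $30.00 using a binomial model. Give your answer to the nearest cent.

Risk-neutral probability p = (1 + 0.02 − 0.95)/(1.3 − 0.95) = 0.0700/0.3500 = 0.2000
Terminal stock prices: S_uu = 42.25, S_ud = 30.88, S_dd = 22.56
Terminal payoffs (K − S): max(-12.25, 0) = 0, max(-0.875, 0) = 0, max(7.438, 0) = 7.438
Node u (S = 32.5): V_u = 1/1.02·[0.2000·0.0000 + 0.8000·0.0000] = 0.0000
Node d (S = 23.75): V_d = 1/1.02·[0.2000·0.0000 + 0.8000·7.4375] = 5.8333
Node 0 (S = 25): V_0 = 1/1.02·[0.2000·0.0000 + 0.8000·5.8333] = 4.5752

$4.58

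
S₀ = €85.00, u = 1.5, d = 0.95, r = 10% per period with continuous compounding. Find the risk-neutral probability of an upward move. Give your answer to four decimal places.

p = 0.2821

Risk-neutral probability p = (e^0.1 − 0.95)/(1.5 − 0.95) = 0.1552/0.5500 = 0.2821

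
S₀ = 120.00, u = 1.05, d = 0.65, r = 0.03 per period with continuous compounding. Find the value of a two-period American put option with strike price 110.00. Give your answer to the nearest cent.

Risk-neutral probability p = (e^0.03 − 0.65)/(1.05 − 0.65) = 0.3805/0.4000 = 0.9511
Terminal stock prices: S_uu = 132.3, S_ud = 81.9, S_dd = 50.7
Terminal payoffs (K − S): max(-22.3, 0) = 0, max(28.1, 0) = 28.1, max(59.3, 0) = 59.3
Node u (S = 126): continuation = e^(−0.03)·[0.9511·0.0000 + 0.0489·28.1000] = 1.3325; exercise value = 0.0000 ≤ continuation, so V_u = 1.3325
Node d (S = 78): continuation = e^(−0.03)·[0.9511·28.1000 + 0.0489·59.3000] = 28.7490; exercise value = 32.0000 > continuation, so V_d = 32.0000 (exercise)
Node 0 (S = 120): continuation = e^(−0.03)·[0.9511·1.3325 + 0.0489·32.0000] = 2.7473; exercise value = 0.0000 ≤ continuation, so V_0 = 2.7473

2.75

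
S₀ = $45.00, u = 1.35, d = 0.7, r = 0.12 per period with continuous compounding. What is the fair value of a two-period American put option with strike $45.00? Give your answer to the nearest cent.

$4.54

Risk-neutral probability p = (e^0.12 − 0.7)/(1.35 − 0.7) = 0.4275/0.6500 = 0.6577
Terminal stock prices: S_uu = 82.01, S_ud = 42.53, S_dd = 22.05
Terminal payoffs (K − S): max(-37.01, 0) = 0, max(2.475, 0) = 2.475, max(22.95, 0) = 22.95
Node u (S = 60.75): continuation = e^(−0.12)·[0.6577·0.0000 + 0.3423·2.4750] = 0.7514; exercise value = 0.0000 ≤ continuation, so V_u = 0.7514
Node d (S = 31.5): continuation = e^(−0.12)·[0.6577·2.4750 + 0.3423·22.9500] = 8.4114; exercise value = 13.5000 > continuation, so V_d = 13.5000 (exercise)
Node 0 (S = 45): continuation = e^(−0.12)·[0.6577·0.7514 + 0.3423·13.5000] = 4.5370; exercise value = 0.0000 ≤ continuation, so V_0 = 4.5370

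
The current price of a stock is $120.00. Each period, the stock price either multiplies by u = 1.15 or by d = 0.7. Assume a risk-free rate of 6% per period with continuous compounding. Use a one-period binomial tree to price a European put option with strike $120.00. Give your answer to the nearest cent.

$6.64

Risk-neutral probability p = (e^0.06 − 0.7)/(1.15 − 0.7) = 0.3618/0.4500 = 0.8041
Terminal stock prices: S_u = 138, S_d = 84
Terminal payoffs (K − S): max(-18, 0) = 0, max(36, 0) = 36
Node 0 (S = 120): V_0 = e^(−0.06)·[0.8041·0.0000 + 0.1959·36.0000] = 6.6423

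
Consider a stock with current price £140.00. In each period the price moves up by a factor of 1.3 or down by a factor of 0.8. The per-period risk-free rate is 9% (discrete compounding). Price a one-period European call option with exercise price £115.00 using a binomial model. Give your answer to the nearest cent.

Risk-neutral probability p = (1 + 0.09 − 0.8)/(1.3 − 0.8) = 0.2900/0.5000 = 0.5800
Terminal stock prices: S_u = 182, S_d = 112
Terminal payoffs (S − K): max(67, 0) = 67, max(-3, 0) = 0
Node 0 (S = 140): V_0 = 1/1.09·[0.5800·67.0000 + 0.4200·0.0000] = 35.6514

£35.65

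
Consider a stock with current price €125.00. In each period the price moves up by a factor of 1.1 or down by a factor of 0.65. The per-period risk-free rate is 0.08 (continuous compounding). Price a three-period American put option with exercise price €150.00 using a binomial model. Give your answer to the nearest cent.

Risk-neutral probability p = (e^0.08 − 0.65)/(1.1 − 0.65) = 0.4333/0.4500 = 0.9629
Terminal stock prices: S_uuu = 166.4, S_uud = 98.31, S_udd = 58.09, S_ddd = 34.33
Terminal payoffs (K − S): max(-16.38, 0) = 0, max(51.69, 0) = 51.69, max(91.91, 0) = 91.91, max(115.7, 0) = 115.7
Node uu (S = 151.3): continuation = e^(−0.08)·[0.9629·0.0000 + 0.0371·51.6875] = 1.7721; exercise value = 0.0000 ≤ continuation, so V_uu = 1.7721
Node ud (S = 89.38): continuation = e^(−0.08)·[0.9629·51.6875 + 0.0371·91.9062] = 49.0925; exercise value = 60.6250 > continuation, so V_ud = 60.6250 (exercise)
Node dd (S = 52.81): continuation = e^(−0.08)·[0.9629·91.9062 + 0.0371·115.6719] = 85.6550; exercise value = 97.1875 > continuation, so V_dd = 97.1875 (exercise)
Node u (S = 137.5): continuation = e^(−0.08)·[0.9629·1.7721 + 0.0371·60.6250] = 3.6536; exercise value = 12.5000 > continuation, so V_u = 12.5000 (exercise)
Node d (S = 81.25): continuation = e^(−0.08)·[0.9629·60.6250 + 0.0371·97.1875] = 57.2175; exercise value = 68.7500 > continuation, so V_d = 68.7500 (exercise)
Node 0 (S = 125): continuation = e^(−0.08)·[0.9629·12.5000 + 0.0371·68.7500] = 13.4675; exercise value = 25.0000 > continuation, so V_0 = 25.0000 (exercise)

€25.00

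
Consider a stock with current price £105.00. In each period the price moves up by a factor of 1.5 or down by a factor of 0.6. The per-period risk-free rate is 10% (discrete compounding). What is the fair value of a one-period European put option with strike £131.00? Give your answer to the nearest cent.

£27.47

Risk-neutral probability p = (1 + 0.1 − 0.6)/(1.5 − 0.6) = 0.5000/0.9000 = 0.5556
Terminal stock prices: S_u = 157.5, S_d = 63
Terminal payoffs (K − S): max(-26.5, 0) = 0, max(68, 0) = 68
Node 0 (S = 105): V_0 = 1/1.1·[0.5556·0.0000 + 0.4444·68.0000] = 27.4747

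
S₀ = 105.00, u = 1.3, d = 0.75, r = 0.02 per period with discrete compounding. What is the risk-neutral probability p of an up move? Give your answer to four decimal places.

Risk-neutral probability p = (1 + 0.02 − 0.75)/(1.3 − 0.75) = 0.2700/0.5500 = 0.4909

p = 0.4909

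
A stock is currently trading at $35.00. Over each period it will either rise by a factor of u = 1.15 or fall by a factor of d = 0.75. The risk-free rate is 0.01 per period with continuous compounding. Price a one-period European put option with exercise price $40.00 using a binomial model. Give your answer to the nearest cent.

$4.76

Risk-neutral probability p = (e^0.01 − 0.75)/(1.15 − 0.75) = 0.2601/0.4000 = 0.6501
Terminal stock prices: S_u = 40.25, S_d = 26.25
Terminal payoffs (K − S): max(-0.25, 0) = 0, max(13.75, 0) = 13.75
Node 0 (S = 35): V_0 = e^(−0.01)·[0.6501·0.0000 + 0.3499·13.7500] = 4.7629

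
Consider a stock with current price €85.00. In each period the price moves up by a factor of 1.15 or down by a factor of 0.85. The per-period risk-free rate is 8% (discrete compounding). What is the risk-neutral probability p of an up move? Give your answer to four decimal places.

Risk-neutral probability p = (1 + 0.08 − 0.85)/(1.15 − 0.85) = 0.2300/0.3000 = 0.7667

p = 0.7667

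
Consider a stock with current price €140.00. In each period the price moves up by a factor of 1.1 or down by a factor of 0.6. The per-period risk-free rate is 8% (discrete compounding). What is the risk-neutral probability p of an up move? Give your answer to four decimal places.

Risk-neutral probability p = (1 + 0.08 − 0.6)/(1.1 − 0.6) = 0.4800/0.5000 = 0.9600

p = 0.9600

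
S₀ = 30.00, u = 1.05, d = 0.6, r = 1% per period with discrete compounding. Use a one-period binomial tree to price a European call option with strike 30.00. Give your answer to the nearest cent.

1.35

Risk-neutral probability p = (1 + 0.01 − 0.6)/(1.05 − 0.6) = 0.4100/0.4500 = 0.9111
Terminal stock prices: S_u = 31.5, S_d = 18
Terminal payoffs (S − K): max(1.5, 0) = 1.5, max(-12, 0) = 0
Node 0 (S = 30): V_0 = 1/1.01·[0.9111·1.5000 + 0.0889·0.0000] = 1.3531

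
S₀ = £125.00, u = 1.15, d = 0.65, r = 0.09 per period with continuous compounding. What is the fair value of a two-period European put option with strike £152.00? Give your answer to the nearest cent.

£10.74

Risk-neutral probability p = (e^0.09 − 0.65)/(1.15 − 0.65) = 0.4442/0.5000 = 0.8883
Terminal stock prices: S_uu = 165.3, S_ud = 93.44, S_dd = 52.81
Terminal payoffs (K − S): max(-13.31, 0) = 0, max(58.56, 0) = 58.56, max(99.19, 0) = 99.19
Node u (S = 143.8): V_u = e^(−0.09)·[0.8883·0.0000 + 0.1117·58.5625] = 5.9758
Node d (S = 81.25): V_d = e^(−0.09)·[0.8883·58.5625 + 0.1117·99.1875] = 57.6675
Node 0 (S = 125): V_0 = e^(−0.09)·[0.8883·5.9758 + 0.1117·57.6675] = 10.7362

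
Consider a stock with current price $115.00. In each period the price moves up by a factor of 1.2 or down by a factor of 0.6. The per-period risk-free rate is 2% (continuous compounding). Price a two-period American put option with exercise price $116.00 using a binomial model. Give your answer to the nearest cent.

$20.50

Risk-neutral probability p = (e^0.02 − 0.6)/(1.2 − 0.6) = 0.4202/0.6000 = 0.7003
Terminal stock prices: S_uu = 165.6, S_ud = 82.8, S_dd = 41.4
Terminal payoffs (K − S): max(-49.6, 0) = 0, max(33.2, 0) = 33.2, max(74.6, 0) = 74.6
Node u (S = 138): continuation = e^(−0.02)·[0.7003·0.0000 + 0.2997·33.2000] = 9.7519; exercise value = 0.0000 ≤ continuation, so V_u = 9.7519
Node d (S = 69): continuation = e^(−0.02)·[0.7003·33.2000 + 0.2997·74.6000] = 44.7030; exercise value = 47.0000 > continuation, so V_d = 47.0000 (exercise)
Node 0 (S = 115): continuation = e^(−0.02)·[0.7003·9.7519 + 0.2997·47.0000] = 20.4997; exercise value = 1.0000 ≤ continuation, so V_0 = 20.4997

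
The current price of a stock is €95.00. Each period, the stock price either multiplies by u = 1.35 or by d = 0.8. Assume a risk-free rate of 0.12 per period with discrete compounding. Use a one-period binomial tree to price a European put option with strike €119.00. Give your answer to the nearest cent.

Risk-neutral probability p = (1 + 0.12 − 0.8)/(1.35 − 0.8) = 0.3200/0.5500 = 0.5818
Terminal stock prices: S_u = 128.2, S_d = 76
Terminal payoffs (K − S): max(-9.25, 0) = 0, max(43, 0) = 43
Node 0 (S = 95): V_0 = 1/1.12·[0.5818·0.0000 + 0.4182·43.0000] = 16.0552

€16.06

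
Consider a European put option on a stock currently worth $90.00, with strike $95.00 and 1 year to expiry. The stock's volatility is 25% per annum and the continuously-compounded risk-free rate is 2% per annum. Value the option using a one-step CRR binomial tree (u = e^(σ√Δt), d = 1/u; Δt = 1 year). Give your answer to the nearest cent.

CRR parameters: u = e^(σ√Δt) = e^(0.25·√1) = 1.2840, d = 1/u = 0.7788
Per-period rate: rΔt = 0.02·1 = 0.02, so R = e^0.02 = 1.0202
Risk-neutral probability p = (e^0.02 − 0.7788)/(1.2840 − 0.7788) = 0.2414/0.5052 = 0.4778
Terminal stock prices: S_u = 115.6, S_d = 70.09
Terminal payoffs (K − S): max(-20.56, 0) = 0, max(24.91, 0) = 24.91
Node 0 (S = 90): V_0 = e^(−0.02)·[0.4778·0.0000 + 0.5222·24.9079] = 12.7492

$12.75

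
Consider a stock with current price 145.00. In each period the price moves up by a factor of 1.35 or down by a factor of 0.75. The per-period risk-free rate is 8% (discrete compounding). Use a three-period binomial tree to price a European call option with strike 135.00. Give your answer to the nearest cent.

Risk-neutral probability p = (1 + 0.08 − 0.75)/(1.35 − 0.75) = 0.3300/0.6000 = 0.5500
Terminal stock prices: S_uuu = 356.8, S_uud = 198.2, S_udd = 110.1, S_ddd = 61.17
Terminal payoffs (S − K): max(221.8, 0) = 221.8, max(63.2, 0) = 63.2, max(-24.89, 0) = 0, max(-73.83, 0) = 0
Node uu (S = 264.3): V_uu = 1/1.08·[0.5500·221.7544 + 0.4500·63.1969] = 139.2625
Node ud (S = 146.8): V_ud = 1/1.08·[0.5500·63.1969 + 0.4500·0.0000] = 32.1836
Node dd (S = 81.56): V_dd = 1/1.08·[0.5500·0.0000 + 0.4500·0.0000] = 0.0000
Node u (S = 195.8): V_u = 1/1.08·[0.5500·139.2625 + 0.4500·32.1836] = 84.3305
Node d (S = 108.8): V_d = 1/1.08·[0.5500·32.1836 + 0.4500·0.0000] = 16.3898
Node 0 (S = 145): V_0 = 1/1.08·[0.5500·84.3305 + 0.4500·16.3898] = 49.7752

49.78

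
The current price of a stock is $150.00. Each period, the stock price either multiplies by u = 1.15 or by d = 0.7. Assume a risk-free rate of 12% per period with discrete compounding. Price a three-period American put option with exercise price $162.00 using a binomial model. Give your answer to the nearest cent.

$12.00

Risk-neutral probability p = (1 + 0.12 − 0.7)/(1.15 − 0.7) = 0.4200/0.4500 = 0.9333
Terminal stock prices: S_uuu = 228.1, S_uud = 138.9, S_udd = 84.52, S_ddd = 51.45
Terminal payoffs (K − S): max(-66.13, 0) = 0, max(23.14, 0) = 23.14, max(77.48, 0) = 77.48, max(110.6, 0) = 110.6
Node uu (S = 198.4): continuation = 1/1.12·[0.9333·0.0000 + 0.0667·23.1375] = 1.3772; exercise value = 0.0000 ≤ continuation, so V_uu = 1.3772
Node ud (S = 120.7): continuation = 1/1.12·[0.9333·23.1375 + 0.0667·77.4750] = 23.8929; exercise value = 41.2500 > continuation, so V_ud = 41.2500 (exercise)
Node dd (S = 73.5): continuation = 1/1.12·[0.9333·77.4750 + 0.0667·110.5500] = 71.1429; exercise value = 88.5000 > continuation, so V_dd = 88.5000 (exercise)
Node u (S = 172.5): continuation = 1/1.12·[0.9333·1.3772 + 0.0667·41.2500] = 3.6031; exercise value = 0.0000 ≤ continuation, so V_u = 3.6031
Node d (S = 105): continuation = 1/1.12·[0.9333·41.2500 + 0.0667·88.5000] = 39.6429; exercise value = 57.0000 > continuation, so V_d = 57.0000 (exercise)
Node 0 (S = 150): continuation = 1/1.12·[0.9333·3.6031 + 0.0667·57.0000] = 6.3954; exercise value = 12.0000 > continuation, so V_0 = 12.0000 (exercise)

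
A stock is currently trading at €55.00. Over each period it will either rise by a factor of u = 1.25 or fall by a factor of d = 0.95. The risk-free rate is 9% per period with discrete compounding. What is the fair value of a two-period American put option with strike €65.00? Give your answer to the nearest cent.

Risk-neutral probability p = (1 + 0.09 − 0.95)/(1.25 − 0.95) = 0.1400/0.3000 = 0.4667
Terminal stock prices: S_uu = 85.94, S_ud = 65.31, S_dd = 49.64
Terminal payoffs (K − S): max(-20.94, 0) = 0, max(-0.3125, 0) = 0, max(15.36, 0) = 15.36
Node u (S = 68.75): continuation = 1/1.09·[0.4667·0.0000 + 0.5333·0.0000] = 0.0000; exercise value = 0.0000 ≤ continuation, so V_u = 0.0000
Node d (S = 52.25): continuation = 1/1.09·[0.4667·0.0000 + 0.5333·15.3625] = 7.5168; exercise value = 12.7500 > continuation, so V_d = 12.7500 (exercise)
Node 0 (S = 55): continuation = 1/1.09·[0.4667·0.0000 + 0.5333·12.7500] = 6.2385; exercise value = 10.0000 > continuation, so V_0 = 10.0000 (exercise)

€10.00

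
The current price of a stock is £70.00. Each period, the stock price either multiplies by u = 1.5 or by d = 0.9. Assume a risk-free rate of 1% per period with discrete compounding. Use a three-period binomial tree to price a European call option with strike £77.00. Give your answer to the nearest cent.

Risk-neutral probability p = (1 + 0.01 − 0.9)/(1.5 − 0.9) = 0.1100/0.6000 = 0.1833
Terminal stock prices: S_uuu = 236.2, S_uud = 141.8, S_udd = 85.05, S_ddd = 51.03
Terminal payoffs (S − K): max(159.2, 0) = 159.2, max(64.75, 0) = 64.75, max(8.05, 0) = 8.05, max(-25.97, 0) = 0
Node uu (S = 157.5): V_uu = 1/1.01·[0.1833·159.2500 + 0.8167·64.7500] = 81.2624
Node ud (S = 94.5): V_ud = 1/1.01·[0.1833·64.7500 + 0.8167·8.0500] = 18.2624
Node dd (S = 56.7): V_dd = 1/1.01·[0.1833·8.0500 + 0.8167·0.0000] = 1.4612
Node u (S = 105): V_u = 1/1.01·[0.1833·81.2624 + 0.8167·18.2624] = 29.5172
Node d (S = 63): V_d = 1/1.01·[0.1833·18.2624 + 0.8167·1.4612] = 4.4965
Node 0 (S = 70): V_0 = 1/1.01·[0.1833·29.5172 + 0.8167·4.4965] = 8.9937

£8.99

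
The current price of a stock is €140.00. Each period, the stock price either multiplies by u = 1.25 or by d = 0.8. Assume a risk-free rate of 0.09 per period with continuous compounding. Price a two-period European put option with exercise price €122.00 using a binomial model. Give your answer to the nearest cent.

Risk-neutral probability p = (e^0.09 − 0.8)/(1.25 − 0.8) = 0.2942/0.4500 = 0.6537
Terminal stock prices: S_uu = 218.8, S_ud = 140, S_dd = 89.6
Terminal payoffs (K − S): max(-96.75, 0) = 0, max(-18, 0) = 0, max(32.4, 0) = 32.4
Node u (S = 175): V_u = e^(−0.09)·[0.6537·0.0000 + 0.3463·0.0000] = 0.0000
Node d (S = 112): V_d = e^(−0.09)·[0.6537·0.0000 + 0.3463·32.4000] = 10.2538
Node 0 (S = 140): V_0 = e^(−0.09)·[0.6537·0.0000 + 0.3463·10.2538] = 3.2451

€3.25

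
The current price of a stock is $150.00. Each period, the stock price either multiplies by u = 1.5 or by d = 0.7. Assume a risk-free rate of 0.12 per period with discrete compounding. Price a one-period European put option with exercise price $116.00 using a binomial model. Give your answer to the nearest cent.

$4.67

Risk-neutral probability p = (1 + 0.12 − 0.7)/(1.5 − 0.7) = 0.4200/0.8000 = 0.5250
Terminal stock prices: S_u = 225, S_d = 105
Terminal payoffs (K − S): max(-109, 0) = 0, max(11, 0) = 11
Node 0 (S = 150): V_0 = 1/1.12·[0.5250·0.0000 + 0.4750·11.0000] = 4.6652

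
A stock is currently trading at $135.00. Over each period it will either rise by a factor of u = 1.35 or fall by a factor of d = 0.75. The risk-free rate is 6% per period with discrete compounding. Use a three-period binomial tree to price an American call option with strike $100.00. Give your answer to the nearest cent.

Risk-neutral probability p = (1 + 0.06 − 0.75)/(1.35 − 0.75) = 0.3100/0.6000 = 0.5167
Terminal stock prices: S_uuu = 332.2, S_uud = 184.5, S_udd = 102.5, S_ddd = 56.95
Terminal payoffs (S − K): max(232.2, 0) = 232.2, max(84.53, 0) = 84.53, max(2.516, 0) = 2.516, max(-43.05, 0) = 0
Node uu (S = 246): continuation = 1/1.06·[0.5167·232.1506 + 0.4833·84.5281] = 151.6979; exercise value = 146.0375 ≤ continuation, so V_uu = 151.6979
Node ud (S = 136.7): continuation = 1/1.06·[0.5167·84.5281 + 0.4833·2.5156] = 42.3479; exercise value = 36.6875 ≤ continuation, so V_ud = 42.3479
Node dd (S = 75.94): continuation = 1/1.06·[0.5167·2.5156 + 0.4833·0.0000] = 1.2262; exercise value = 0.0000 ≤ continuation, so V_dd = 1.2262
Node u (S = 182.2): continuation = 1/1.06·[0.5167·151.6979 + 0.4833·42.3479] = 93.2504; exercise value = 82.2500 ≤ continuation, so V_u = 93.2504
Node d (S = 101.2): continuation = 1/1.06·[0.5167·42.3479 + 0.4833·1.2262] = 21.2004; exercise value = 1.2500 ≤ continuation, so V_d = 21.2004
Node 0 (S = 135): continuation = 1/1.06·[0.5167·93.2504 + 0.4833·21.2004] = 55.1190; exercise value = 35.0000 ≤ continuation, so V_0 = 55.1190

$55.12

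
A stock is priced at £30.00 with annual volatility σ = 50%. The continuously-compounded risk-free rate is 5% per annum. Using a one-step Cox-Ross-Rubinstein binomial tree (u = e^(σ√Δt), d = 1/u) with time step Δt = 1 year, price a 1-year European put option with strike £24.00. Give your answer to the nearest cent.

CRR parameters: u = e^(σ√Δt) = e^(0.5·√1) = 1.6487, d = 1/u = 0.6065
Per-period rate: rΔt = 0.05·1 = 0.05, so R = e^0.05 = 1.0513
Risk-neutral probability p = (e^0.05 − 0.6065)/(1.6487 − 0.6065) = 0.4447/1.0422 = 0.4267
Terminal stock prices: S_u = 49.46, S_d = 18.2
Terminal payoffs (K − S): max(-25.46, 0) = 0, max(5.804, 0) = 5.804
Node 0 (S = 30): V_0 = e^(−0.05)·[0.4267·0.0000 + 0.5733·5.8041] = 3.1650

£3.16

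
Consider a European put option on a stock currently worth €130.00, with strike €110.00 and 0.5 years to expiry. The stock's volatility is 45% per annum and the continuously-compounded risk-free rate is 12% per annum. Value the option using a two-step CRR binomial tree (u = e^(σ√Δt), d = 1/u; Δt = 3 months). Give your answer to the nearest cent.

CRR parameters: u = e^(σ√Δt) = e^(0.45·√0.25) = 1.2523, d = 1/u = 0.7985
Per-period rate: rΔt = 0.12·0.25 = 0.03, so R = e^0.03 = 1.0305
Risk-neutral probability p = (e^0.03 − 0.7985)/(1.2523 − 0.7985) = 0.2319/0.4538 = 0.5111
Terminal stock prices: S_uu = 203.9, S_ud = 130, S_dd = 82.89
Terminal payoffs (K − S): max(-93.88, 0) = 0, max(-20, 0) = 0, max(27.11, 0) = 27.11
Node u (S = 162.8): V_u = e^(−0.03)·[0.5111·0.0000 + 0.4889·0.0000] = 0.0000
Node d (S = 103.8): V_d = e^(−0.03)·[0.5111·0.0000 + 0.4889·27.1083] = 12.8617
Node 0 (S = 130): V_0 = e^(−0.03)·[0.5111·0.0000 + 0.4889·12.8617] = 6.1023

€6.10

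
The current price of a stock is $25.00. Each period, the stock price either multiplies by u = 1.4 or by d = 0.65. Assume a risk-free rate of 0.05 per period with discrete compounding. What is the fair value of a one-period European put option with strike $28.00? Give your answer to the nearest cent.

$5.22

Risk-neutral probability p = (1 + 0.05 − 0.65)/(1.4 − 0.65) = 0.4000/0.7500 = 0.5333
Terminal stock prices: S_u = 35, S_d = 16.25
Terminal payoffs (K − S): max(-7, 0) = 0, max(11.75, 0) = 11.75
Node 0 (S = 25): V_0 = 1/1.05·[0.5333·0.0000 + 0.4667·11.7500] = 5.2222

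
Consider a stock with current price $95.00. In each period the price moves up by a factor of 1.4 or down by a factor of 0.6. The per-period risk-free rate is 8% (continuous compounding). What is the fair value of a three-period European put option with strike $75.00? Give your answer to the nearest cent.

Risk-neutral probability p = (e^0.08 − 0.6)/(1.4 − 0.6) = 0.4833/0.8000 = 0.6041
Terminal stock prices: S_uuu = 260.7, S_uud = 111.7, S_udd = 47.88, S_ddd = 20.52
Terminal payoffs (K − S): max(-185.7, 0) = 0, max(-36.72, 0) = 0, max(27.12, 0) = 27.12, max(54.48, 0) = 54.48
Node uu (S = 186.2): V_uu = e^(−0.08)·[0.6041·0.0000 + 0.3959·0.0000] = 0.0000
Node ud (S = 79.8): V_ud = e^(−0.08)·[0.6041·0.0000 + 0.3959·27.1200] = 9.9111
Node dd (S = 34.2): V_dd = e^(−0.08)·[0.6041·27.1200 + 0.3959·54.4800] = 35.0337
Node u (S = 133): V_u = e^(−0.08)·[0.6041·0.0000 + 0.3959·9.9111] = 3.6220
Node d (S = 57): V_d = e^(−0.08)·[0.6041·9.9111 + 0.3959·35.0337] = 18.3303
Node 0 (S = 95): V_0 = e^(−0.08)·[0.6041·3.6220 + 0.3959·18.3303] = 8.7187

$8.72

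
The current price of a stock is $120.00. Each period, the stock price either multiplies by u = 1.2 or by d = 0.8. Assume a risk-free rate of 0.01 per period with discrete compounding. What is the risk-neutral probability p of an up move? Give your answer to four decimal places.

Risk-neutral probability p = (1 + 0.01 − 0.8)/(1.2 − 0.8) = 0.2100/0.4000 = 0.5250

p = 0.5250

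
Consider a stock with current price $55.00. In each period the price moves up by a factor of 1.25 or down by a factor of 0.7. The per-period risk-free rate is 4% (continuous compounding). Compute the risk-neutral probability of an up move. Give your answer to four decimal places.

p = 0.6197

Risk-neutral probability p = (e^0.04 − 0.7)/(1.25 − 0.7) = 0.3408/0.5500 = 0.6197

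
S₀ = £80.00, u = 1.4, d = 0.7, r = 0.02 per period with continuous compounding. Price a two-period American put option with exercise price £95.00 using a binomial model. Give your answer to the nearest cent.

Risk-neutral probability p = (e^0.02 − 0.7)/(1.4 − 0.7) = 0.3202/0.7000 = 0.4574
Terminal stock prices: S_uu = 156.8, S_ud = 78.4, S_dd = 39.2
Terminal payoffs (K − S): max(-61.8, 0) = 0, max(16.6, 0) = 16.6, max(55.8, 0) = 55.8
Node u (S = 112): continuation = e^(−0.02)·[0.4574·0.0000 + 0.5426·16.6000] = 8.8283; exercise value = 0.0000 ≤ continuation, so V_u = 8.8283
Node d (S = 56): continuation = e^(−0.02)·[0.4574·16.6000 + 0.5426·55.8000] = 37.1189; exercise value = 39.0000 > continuation, so V_d = 39.0000 (exercise)
Node 0 (S = 80): continuation = e^(−0.02)·[0.4574·8.8283 + 0.5426·39.0000] = 24.6996; exercise value = 15.0000 ≤ continuation, so V_0 = 24.6996

£24.70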